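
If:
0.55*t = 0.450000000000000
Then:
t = 0.82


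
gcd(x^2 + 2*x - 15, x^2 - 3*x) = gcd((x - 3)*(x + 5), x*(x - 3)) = x - 3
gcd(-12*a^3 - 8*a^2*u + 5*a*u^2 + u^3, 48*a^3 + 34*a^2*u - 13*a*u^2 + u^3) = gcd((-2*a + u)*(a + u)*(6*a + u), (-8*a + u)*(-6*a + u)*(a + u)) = a + u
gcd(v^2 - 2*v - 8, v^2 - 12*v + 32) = v - 4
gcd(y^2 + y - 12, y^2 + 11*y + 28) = y + 4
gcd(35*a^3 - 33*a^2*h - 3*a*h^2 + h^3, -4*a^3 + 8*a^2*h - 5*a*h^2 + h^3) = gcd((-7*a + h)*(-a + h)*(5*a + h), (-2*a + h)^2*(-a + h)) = a - h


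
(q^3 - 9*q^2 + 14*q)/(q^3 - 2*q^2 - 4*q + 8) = q*(q - 7)/(q^2 - 4)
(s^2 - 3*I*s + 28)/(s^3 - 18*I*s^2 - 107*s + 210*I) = (s + 4*I)/(s^2 - 11*I*s - 30)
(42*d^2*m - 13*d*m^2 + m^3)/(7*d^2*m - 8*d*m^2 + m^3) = (6*d - m)/(d - m)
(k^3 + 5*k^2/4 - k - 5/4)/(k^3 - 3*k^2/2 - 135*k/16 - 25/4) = 4*(k^2 - 1)/(4*k^2 - 11*k - 20)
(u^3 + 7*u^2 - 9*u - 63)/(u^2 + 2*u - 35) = (u^2 - 9)/(u - 5)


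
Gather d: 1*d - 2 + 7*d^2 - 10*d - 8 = 7*d^2 - 9*d - 10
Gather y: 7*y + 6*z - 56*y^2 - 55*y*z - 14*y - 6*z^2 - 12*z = -56*y^2 + y*(-55*z - 7) - 6*z^2 - 6*z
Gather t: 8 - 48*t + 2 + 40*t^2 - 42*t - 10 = 40*t^2 - 90*t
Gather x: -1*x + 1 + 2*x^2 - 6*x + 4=2*x^2 - 7*x + 5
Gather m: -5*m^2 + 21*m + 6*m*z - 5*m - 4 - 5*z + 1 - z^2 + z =-5*m^2 + m*(6*z + 16) - z^2 - 4*z - 3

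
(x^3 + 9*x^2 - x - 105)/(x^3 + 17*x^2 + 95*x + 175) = (x - 3)/(x + 5)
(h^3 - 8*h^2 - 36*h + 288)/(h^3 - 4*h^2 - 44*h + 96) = (h - 6)/(h - 2)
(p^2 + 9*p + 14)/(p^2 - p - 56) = (p + 2)/(p - 8)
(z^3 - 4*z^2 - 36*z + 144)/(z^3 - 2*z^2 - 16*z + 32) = (z^2 - 36)/(z^2 + 2*z - 8)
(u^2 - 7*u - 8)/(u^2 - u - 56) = (u + 1)/(u + 7)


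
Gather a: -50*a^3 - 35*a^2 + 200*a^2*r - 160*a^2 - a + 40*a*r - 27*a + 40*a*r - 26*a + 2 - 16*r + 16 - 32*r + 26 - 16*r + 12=-50*a^3 + a^2*(200*r - 195) + a*(80*r - 54) - 64*r + 56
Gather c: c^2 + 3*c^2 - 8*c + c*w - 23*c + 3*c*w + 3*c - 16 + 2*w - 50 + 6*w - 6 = 4*c^2 + c*(4*w - 28) + 8*w - 72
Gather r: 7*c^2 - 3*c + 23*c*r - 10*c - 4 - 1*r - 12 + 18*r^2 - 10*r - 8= 7*c^2 - 13*c + 18*r^2 + r*(23*c - 11) - 24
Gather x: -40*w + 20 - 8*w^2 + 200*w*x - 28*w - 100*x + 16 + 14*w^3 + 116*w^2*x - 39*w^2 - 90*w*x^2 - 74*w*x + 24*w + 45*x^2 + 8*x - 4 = 14*w^3 - 47*w^2 - 44*w + x^2*(45 - 90*w) + x*(116*w^2 + 126*w - 92) + 32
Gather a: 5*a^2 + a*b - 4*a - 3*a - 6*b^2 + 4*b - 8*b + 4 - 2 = 5*a^2 + a*(b - 7) - 6*b^2 - 4*b + 2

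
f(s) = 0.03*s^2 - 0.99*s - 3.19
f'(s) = 0.06*s - 0.99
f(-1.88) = -1.22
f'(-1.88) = -1.10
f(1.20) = -4.33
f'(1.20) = -0.92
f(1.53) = -4.63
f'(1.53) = -0.90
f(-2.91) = -0.06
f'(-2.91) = -1.16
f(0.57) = -3.74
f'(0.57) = -0.96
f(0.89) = -4.05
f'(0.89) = -0.94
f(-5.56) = 3.24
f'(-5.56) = -1.32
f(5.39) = -7.65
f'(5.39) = -0.67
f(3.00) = -5.89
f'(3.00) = -0.81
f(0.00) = -3.19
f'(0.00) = -0.99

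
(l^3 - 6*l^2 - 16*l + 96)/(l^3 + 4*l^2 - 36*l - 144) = (l - 4)/(l + 6)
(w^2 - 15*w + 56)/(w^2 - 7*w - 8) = (w - 7)/(w + 1)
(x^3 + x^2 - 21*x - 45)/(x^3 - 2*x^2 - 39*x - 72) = (x - 5)/(x - 8)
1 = 1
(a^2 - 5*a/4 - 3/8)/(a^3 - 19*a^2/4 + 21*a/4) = (8*a^2 - 10*a - 3)/(2*a*(4*a^2 - 19*a + 21))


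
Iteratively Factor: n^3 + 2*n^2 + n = (n + 1)*(n^2 + n) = n*(n + 1)*(n + 1)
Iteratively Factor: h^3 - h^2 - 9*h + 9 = (h - 1)*(h^2 - 9) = (h - 1)*(h + 3)*(h - 3)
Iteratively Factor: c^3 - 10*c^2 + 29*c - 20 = (c - 1)*(c^2 - 9*c + 20) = (c - 4)*(c - 1)*(c - 5)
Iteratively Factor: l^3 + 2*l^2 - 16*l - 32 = (l + 4)*(l^2 - 2*l - 8) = (l - 4)*(l + 4)*(l + 2)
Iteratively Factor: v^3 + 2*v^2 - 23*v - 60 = (v + 4)*(v^2 - 2*v - 15) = (v - 5)*(v + 4)*(v + 3)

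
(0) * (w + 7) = 0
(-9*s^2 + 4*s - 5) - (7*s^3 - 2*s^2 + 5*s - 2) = -7*s^3 - 7*s^2 - s - 3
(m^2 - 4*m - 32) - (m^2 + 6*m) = -10*m - 32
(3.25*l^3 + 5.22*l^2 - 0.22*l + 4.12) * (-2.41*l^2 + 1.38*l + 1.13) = -7.8325*l^5 - 8.0952*l^4 + 11.4063*l^3 - 4.3342*l^2 + 5.437*l + 4.6556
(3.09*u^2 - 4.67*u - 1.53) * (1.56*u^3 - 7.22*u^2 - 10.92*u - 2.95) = 4.8204*u^5 - 29.595*u^4 - 2.4122*u^3 + 52.9275*u^2 + 30.4841*u + 4.5135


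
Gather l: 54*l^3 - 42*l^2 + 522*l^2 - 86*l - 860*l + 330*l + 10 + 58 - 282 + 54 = 54*l^3 + 480*l^2 - 616*l - 160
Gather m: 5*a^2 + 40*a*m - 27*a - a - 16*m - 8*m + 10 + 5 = 5*a^2 - 28*a + m*(40*a - 24) + 15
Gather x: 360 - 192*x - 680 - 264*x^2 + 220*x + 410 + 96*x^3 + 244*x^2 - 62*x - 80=96*x^3 - 20*x^2 - 34*x + 10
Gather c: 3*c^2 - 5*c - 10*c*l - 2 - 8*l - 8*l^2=3*c^2 + c*(-10*l - 5) - 8*l^2 - 8*l - 2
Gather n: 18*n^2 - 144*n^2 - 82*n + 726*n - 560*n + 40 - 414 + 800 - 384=-126*n^2 + 84*n + 42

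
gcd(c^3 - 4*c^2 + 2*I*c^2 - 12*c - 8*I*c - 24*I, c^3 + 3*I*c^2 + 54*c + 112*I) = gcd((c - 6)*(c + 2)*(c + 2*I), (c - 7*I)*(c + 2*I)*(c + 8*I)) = c + 2*I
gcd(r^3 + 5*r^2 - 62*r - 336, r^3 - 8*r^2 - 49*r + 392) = r^2 - r - 56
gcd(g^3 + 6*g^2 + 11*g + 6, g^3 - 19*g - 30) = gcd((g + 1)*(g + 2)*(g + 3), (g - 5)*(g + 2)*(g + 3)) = g^2 + 5*g + 6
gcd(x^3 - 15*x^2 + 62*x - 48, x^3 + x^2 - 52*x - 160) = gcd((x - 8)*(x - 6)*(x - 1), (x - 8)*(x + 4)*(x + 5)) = x - 8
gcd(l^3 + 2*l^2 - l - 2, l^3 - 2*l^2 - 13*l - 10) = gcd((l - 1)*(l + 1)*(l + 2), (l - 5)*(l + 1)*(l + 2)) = l^2 + 3*l + 2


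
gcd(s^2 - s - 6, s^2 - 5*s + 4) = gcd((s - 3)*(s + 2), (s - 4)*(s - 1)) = 1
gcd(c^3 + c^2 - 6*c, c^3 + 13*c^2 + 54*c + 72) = c + 3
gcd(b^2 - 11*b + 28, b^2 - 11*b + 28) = b^2 - 11*b + 28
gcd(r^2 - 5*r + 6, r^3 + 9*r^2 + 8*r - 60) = r - 2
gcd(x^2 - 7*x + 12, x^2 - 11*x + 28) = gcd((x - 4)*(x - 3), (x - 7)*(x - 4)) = x - 4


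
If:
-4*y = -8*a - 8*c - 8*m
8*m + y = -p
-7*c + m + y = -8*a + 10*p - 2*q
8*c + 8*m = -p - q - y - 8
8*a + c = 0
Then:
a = 16/759 - 103*y/1518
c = 412*y/759 - 128/759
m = 19*y/759 + 112/759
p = -911*y/759 - 896/759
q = -3296*y/759 - 5048/759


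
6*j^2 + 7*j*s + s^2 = (j + s)*(6*j + s)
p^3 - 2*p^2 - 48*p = p*(p - 8)*(p + 6)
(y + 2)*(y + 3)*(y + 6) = y^3 + 11*y^2 + 36*y + 36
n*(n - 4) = n^2 - 4*n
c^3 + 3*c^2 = c^2*(c + 3)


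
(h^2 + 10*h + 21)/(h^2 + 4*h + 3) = (h + 7)/(h + 1)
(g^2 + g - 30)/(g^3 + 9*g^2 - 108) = (g - 5)/(g^2 + 3*g - 18)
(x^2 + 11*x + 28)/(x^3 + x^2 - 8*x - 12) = (x^2 + 11*x + 28)/(x^3 + x^2 - 8*x - 12)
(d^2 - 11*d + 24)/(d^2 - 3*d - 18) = (-d^2 + 11*d - 24)/(-d^2 + 3*d + 18)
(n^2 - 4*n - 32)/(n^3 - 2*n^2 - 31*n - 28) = (n - 8)/(n^2 - 6*n - 7)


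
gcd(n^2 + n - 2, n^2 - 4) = n + 2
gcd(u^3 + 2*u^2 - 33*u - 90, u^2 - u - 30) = u^2 - u - 30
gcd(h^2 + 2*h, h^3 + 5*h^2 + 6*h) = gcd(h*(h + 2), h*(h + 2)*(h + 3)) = h^2 + 2*h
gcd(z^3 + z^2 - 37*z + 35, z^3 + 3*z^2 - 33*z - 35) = z^2 + 2*z - 35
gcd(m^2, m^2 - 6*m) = m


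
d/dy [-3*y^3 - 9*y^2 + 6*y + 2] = -9*y^2 - 18*y + 6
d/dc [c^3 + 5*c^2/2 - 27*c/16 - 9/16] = 3*c^2 + 5*c - 27/16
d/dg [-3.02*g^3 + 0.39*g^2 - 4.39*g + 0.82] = -9.06*g^2 + 0.78*g - 4.39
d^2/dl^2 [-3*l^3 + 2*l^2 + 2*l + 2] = 4 - 18*l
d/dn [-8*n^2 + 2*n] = 2 - 16*n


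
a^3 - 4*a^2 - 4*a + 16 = (a - 4)*(a - 2)*(a + 2)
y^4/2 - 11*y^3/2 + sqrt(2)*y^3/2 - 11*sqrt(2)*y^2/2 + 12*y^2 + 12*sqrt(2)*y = y*(y/2 + sqrt(2)/2)*(y - 8)*(y - 3)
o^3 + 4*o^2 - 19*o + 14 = (o - 2)*(o - 1)*(o + 7)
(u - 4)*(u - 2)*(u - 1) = u^3 - 7*u^2 + 14*u - 8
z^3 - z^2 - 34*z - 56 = (z - 7)*(z + 2)*(z + 4)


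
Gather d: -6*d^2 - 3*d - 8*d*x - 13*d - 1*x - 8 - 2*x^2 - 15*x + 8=-6*d^2 + d*(-8*x - 16) - 2*x^2 - 16*x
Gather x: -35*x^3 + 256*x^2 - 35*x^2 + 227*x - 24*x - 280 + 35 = -35*x^3 + 221*x^2 + 203*x - 245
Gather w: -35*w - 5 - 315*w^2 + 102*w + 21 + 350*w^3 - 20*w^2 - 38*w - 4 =350*w^3 - 335*w^2 + 29*w + 12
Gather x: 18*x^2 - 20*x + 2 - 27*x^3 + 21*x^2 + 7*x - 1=-27*x^3 + 39*x^2 - 13*x + 1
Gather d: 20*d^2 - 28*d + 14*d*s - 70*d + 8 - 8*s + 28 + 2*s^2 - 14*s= 20*d^2 + d*(14*s - 98) + 2*s^2 - 22*s + 36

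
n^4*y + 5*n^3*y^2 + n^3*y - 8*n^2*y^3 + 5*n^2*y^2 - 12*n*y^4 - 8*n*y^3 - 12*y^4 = (n - 2*y)*(n + y)*(n + 6*y)*(n*y + y)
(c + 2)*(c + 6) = c^2 + 8*c + 12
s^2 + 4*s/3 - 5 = (s - 5/3)*(s + 3)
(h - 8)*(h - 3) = h^2 - 11*h + 24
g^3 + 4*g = g*(g - 2*I)*(g + 2*I)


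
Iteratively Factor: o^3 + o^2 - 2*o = (o)*(o^2 + o - 2) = o*(o - 1)*(o + 2)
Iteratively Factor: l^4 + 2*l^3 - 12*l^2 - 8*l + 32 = (l - 2)*(l^3 + 4*l^2 - 4*l - 16) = (l - 2)^2*(l^2 + 6*l + 8) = (l - 2)^2*(l + 2)*(l + 4)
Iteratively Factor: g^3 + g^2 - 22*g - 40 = (g - 5)*(g^2 + 6*g + 8) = (g - 5)*(g + 2)*(g + 4)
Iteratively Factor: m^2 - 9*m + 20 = (m - 4)*(m - 5)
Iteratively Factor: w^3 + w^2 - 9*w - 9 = (w + 3)*(w^2 - 2*w - 3) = (w + 1)*(w + 3)*(w - 3)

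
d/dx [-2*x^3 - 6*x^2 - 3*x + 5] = -6*x^2 - 12*x - 3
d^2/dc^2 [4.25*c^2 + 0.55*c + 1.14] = 8.50000000000000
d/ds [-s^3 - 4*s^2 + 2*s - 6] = -3*s^2 - 8*s + 2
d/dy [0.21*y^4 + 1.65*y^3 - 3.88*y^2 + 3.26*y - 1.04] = 0.84*y^3 + 4.95*y^2 - 7.76*y + 3.26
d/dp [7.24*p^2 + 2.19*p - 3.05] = 14.48*p + 2.19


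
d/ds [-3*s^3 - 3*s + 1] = -9*s^2 - 3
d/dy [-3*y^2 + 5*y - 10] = 5 - 6*y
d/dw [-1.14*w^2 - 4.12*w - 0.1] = -2.28*w - 4.12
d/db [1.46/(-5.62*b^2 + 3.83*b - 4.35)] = (16.4104*b - 5.5918)/(5.62*b^2 - 3.83*b + 4.35)^2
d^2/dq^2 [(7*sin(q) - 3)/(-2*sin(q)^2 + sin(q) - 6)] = (28*sin(q)^5 - 34*sin(q)^4 - 542*sin(q)^3 + 255*sin(q)^2 + 702*sin(q) - 150)/(-sin(q) - cos(2*q) + 7)^3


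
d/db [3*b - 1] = 3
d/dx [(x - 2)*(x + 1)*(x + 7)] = 3*x^2 + 12*x - 9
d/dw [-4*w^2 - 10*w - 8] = -8*w - 10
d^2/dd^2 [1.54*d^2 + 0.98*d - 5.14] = 3.08000000000000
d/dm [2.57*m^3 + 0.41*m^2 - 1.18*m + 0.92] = 7.71*m^2 + 0.82*m - 1.18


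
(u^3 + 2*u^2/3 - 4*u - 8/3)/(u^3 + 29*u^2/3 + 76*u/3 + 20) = (3*u^2 - 4*u - 4)/(3*u^2 + 23*u + 30)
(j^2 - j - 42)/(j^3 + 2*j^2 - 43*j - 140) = (j + 6)/(j^2 + 9*j + 20)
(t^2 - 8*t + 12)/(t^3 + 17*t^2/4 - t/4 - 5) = 4*(t^2 - 8*t + 12)/(4*t^3 + 17*t^2 - t - 20)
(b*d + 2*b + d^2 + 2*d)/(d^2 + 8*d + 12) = (b + d)/(d + 6)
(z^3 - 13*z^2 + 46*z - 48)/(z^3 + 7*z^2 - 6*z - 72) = (z^2 - 10*z + 16)/(z^2 + 10*z + 24)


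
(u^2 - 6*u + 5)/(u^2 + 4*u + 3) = (u^2 - 6*u + 5)/(u^2 + 4*u + 3)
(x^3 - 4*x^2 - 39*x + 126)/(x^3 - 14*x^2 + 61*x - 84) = (x + 6)/(x - 4)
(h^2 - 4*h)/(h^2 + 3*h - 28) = h/(h + 7)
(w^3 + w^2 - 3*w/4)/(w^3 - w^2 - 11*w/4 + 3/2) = w/(w - 2)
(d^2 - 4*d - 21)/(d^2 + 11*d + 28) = (d^2 - 4*d - 21)/(d^2 + 11*d + 28)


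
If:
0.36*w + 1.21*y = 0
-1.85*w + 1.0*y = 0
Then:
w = 0.00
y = 0.00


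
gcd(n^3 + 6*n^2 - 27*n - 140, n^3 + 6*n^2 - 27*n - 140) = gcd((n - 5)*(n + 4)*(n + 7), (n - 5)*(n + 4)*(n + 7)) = n^3 + 6*n^2 - 27*n - 140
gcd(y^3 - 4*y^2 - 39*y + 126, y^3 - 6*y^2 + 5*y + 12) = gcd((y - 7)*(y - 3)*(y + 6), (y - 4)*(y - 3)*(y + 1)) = y - 3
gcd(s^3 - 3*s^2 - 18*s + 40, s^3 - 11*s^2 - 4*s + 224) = s + 4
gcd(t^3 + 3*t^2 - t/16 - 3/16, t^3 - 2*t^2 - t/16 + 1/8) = t^2 - 1/16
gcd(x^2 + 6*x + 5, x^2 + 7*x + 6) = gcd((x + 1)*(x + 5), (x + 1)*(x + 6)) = x + 1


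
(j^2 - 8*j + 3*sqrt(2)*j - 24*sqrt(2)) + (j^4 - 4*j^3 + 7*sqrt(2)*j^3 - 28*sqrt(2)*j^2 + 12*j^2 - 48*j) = j^4 - 4*j^3 + 7*sqrt(2)*j^3 - 28*sqrt(2)*j^2 + 13*j^2 - 56*j + 3*sqrt(2)*j - 24*sqrt(2)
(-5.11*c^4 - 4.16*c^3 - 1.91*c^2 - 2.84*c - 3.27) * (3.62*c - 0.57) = -18.4982*c^5 - 12.1465*c^4 - 4.543*c^3 - 9.1921*c^2 - 10.2186*c + 1.8639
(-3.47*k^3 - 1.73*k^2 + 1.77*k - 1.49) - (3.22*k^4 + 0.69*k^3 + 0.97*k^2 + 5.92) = -3.22*k^4 - 4.16*k^3 - 2.7*k^2 + 1.77*k - 7.41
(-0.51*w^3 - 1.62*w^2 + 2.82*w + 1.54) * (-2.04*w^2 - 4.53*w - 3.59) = 1.0404*w^5 + 5.6151*w^4 + 3.4167*w^3 - 10.1004*w^2 - 17.1*w - 5.5286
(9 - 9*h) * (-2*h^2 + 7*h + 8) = 18*h^3 - 81*h^2 - 9*h + 72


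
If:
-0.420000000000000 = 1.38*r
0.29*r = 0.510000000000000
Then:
No Solution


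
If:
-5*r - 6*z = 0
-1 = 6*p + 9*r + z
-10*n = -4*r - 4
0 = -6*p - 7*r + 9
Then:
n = -106/35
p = 23/2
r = -60/7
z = 50/7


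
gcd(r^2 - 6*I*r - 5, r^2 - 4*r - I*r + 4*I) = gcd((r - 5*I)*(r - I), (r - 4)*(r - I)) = r - I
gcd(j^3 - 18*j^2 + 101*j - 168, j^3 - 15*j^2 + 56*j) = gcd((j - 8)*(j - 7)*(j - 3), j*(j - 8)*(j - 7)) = j^2 - 15*j + 56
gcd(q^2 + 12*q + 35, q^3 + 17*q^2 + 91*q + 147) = q + 7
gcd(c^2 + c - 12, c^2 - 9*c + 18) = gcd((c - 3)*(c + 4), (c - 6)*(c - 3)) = c - 3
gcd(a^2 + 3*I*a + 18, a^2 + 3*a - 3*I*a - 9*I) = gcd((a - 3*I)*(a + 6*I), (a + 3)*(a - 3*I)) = a - 3*I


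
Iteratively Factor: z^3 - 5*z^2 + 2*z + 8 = (z - 2)*(z^2 - 3*z - 4) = (z - 2)*(z + 1)*(z - 4)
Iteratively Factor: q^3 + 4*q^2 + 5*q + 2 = (q + 1)*(q^2 + 3*q + 2) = (q + 1)^2*(q + 2)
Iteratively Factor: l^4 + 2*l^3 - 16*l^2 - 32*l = (l + 4)*(l^3 - 2*l^2 - 8*l) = (l - 4)*(l + 4)*(l^2 + 2*l) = l*(l - 4)*(l + 4)*(l + 2)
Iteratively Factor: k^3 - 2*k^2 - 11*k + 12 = (k - 4)*(k^2 + 2*k - 3) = (k - 4)*(k + 3)*(k - 1)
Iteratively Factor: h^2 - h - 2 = (h + 1)*(h - 2)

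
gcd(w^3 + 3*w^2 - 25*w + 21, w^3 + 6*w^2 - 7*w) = w^2 + 6*w - 7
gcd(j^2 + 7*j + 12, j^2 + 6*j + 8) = j + 4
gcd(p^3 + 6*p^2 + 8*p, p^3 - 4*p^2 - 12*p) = p^2 + 2*p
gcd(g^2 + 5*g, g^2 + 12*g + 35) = g + 5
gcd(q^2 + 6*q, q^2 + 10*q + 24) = q + 6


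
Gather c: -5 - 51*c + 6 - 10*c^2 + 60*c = -10*c^2 + 9*c + 1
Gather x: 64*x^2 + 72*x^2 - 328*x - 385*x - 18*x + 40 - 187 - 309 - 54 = 136*x^2 - 731*x - 510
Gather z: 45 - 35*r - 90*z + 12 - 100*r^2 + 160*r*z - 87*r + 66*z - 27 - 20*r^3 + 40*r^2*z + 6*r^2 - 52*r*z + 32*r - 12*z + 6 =-20*r^3 - 94*r^2 - 90*r + z*(40*r^2 + 108*r - 36) + 36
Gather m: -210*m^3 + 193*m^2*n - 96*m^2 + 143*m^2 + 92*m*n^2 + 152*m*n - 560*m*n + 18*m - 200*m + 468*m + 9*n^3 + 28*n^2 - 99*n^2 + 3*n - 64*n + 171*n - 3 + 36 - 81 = -210*m^3 + m^2*(193*n + 47) + m*(92*n^2 - 408*n + 286) + 9*n^3 - 71*n^2 + 110*n - 48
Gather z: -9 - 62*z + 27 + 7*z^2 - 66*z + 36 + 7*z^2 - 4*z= 14*z^2 - 132*z + 54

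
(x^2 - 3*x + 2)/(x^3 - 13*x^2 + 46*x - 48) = (x - 1)/(x^2 - 11*x + 24)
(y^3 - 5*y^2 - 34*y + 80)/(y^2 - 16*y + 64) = (y^2 + 3*y - 10)/(y - 8)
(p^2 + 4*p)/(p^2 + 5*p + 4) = p/(p + 1)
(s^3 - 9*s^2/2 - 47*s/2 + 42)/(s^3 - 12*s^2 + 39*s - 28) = (s^2 + 5*s/2 - 6)/(s^2 - 5*s + 4)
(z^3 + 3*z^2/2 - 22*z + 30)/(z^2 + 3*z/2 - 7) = (2*z^2 + 7*z - 30)/(2*z + 7)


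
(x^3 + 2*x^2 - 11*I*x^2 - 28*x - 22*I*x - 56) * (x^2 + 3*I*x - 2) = x^5 + 2*x^4 - 8*I*x^4 + 3*x^3 - 16*I*x^3 + 6*x^2 - 62*I*x^2 + 56*x - 124*I*x + 112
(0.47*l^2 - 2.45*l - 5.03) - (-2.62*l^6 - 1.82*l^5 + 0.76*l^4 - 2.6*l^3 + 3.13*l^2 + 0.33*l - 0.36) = 2.62*l^6 + 1.82*l^5 - 0.76*l^4 + 2.6*l^3 - 2.66*l^2 - 2.78*l - 4.67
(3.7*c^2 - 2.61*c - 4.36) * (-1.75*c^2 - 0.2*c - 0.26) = -6.475*c^4 + 3.8275*c^3 + 7.19*c^2 + 1.5506*c + 1.1336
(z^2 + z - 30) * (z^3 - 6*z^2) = z^5 - 5*z^4 - 36*z^3 + 180*z^2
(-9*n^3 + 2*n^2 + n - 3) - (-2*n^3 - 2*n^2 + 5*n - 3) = -7*n^3 + 4*n^2 - 4*n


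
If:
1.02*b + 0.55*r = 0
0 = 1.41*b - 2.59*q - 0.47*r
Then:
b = -0.53921568627451*r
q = -0.475017033840563*r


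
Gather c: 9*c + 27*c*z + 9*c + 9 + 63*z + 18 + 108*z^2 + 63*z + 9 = c*(27*z + 18) + 108*z^2 + 126*z + 36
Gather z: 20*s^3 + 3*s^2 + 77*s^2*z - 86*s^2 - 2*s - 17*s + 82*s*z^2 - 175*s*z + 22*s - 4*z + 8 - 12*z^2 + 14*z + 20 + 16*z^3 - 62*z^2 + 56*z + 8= 20*s^3 - 83*s^2 + 3*s + 16*z^3 + z^2*(82*s - 74) + z*(77*s^2 - 175*s + 66) + 36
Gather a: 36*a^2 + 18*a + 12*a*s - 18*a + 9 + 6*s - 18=36*a^2 + 12*a*s + 6*s - 9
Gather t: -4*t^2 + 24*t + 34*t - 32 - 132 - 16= -4*t^2 + 58*t - 180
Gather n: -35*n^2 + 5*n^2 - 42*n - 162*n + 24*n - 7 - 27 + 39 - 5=-30*n^2 - 180*n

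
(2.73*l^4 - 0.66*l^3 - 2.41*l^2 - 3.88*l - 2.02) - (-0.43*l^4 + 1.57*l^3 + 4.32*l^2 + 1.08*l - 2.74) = 3.16*l^4 - 2.23*l^3 - 6.73*l^2 - 4.96*l + 0.72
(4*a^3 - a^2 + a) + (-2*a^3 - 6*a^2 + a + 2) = 2*a^3 - 7*a^2 + 2*a + 2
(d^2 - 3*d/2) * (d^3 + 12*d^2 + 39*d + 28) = d^5 + 21*d^4/2 + 21*d^3 - 61*d^2/2 - 42*d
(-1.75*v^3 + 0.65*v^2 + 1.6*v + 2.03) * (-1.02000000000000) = 1.785*v^3 - 0.663*v^2 - 1.632*v - 2.0706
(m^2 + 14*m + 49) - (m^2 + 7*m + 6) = 7*m + 43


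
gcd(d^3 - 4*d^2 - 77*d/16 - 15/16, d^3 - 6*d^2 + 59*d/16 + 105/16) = d^2 - 17*d/4 - 15/4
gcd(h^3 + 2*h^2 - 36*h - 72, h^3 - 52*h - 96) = h^2 + 8*h + 12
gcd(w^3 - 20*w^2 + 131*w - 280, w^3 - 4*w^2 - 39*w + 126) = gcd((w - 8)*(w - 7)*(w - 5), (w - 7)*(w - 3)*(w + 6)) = w - 7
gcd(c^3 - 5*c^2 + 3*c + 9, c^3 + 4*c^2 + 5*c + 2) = c + 1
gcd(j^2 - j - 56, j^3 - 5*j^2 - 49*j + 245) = j + 7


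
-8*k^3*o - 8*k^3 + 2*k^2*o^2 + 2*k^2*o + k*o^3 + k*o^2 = (-2*k + o)*(4*k + o)*(k*o + k)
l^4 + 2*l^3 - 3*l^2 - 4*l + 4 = (l - 1)^2*(l + 2)^2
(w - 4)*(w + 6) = w^2 + 2*w - 24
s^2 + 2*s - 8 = (s - 2)*(s + 4)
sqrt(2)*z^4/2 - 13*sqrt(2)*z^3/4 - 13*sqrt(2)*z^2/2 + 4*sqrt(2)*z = z*(z - 8)*(z - 1/2)*(sqrt(2)*z/2 + sqrt(2))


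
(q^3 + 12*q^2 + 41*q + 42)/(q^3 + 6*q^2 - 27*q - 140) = (q^2 + 5*q + 6)/(q^2 - q - 20)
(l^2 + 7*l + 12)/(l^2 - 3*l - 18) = (l + 4)/(l - 6)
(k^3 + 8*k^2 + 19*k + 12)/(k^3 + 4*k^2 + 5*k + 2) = (k^2 + 7*k + 12)/(k^2 + 3*k + 2)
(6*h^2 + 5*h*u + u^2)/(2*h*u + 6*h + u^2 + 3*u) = (3*h + u)/(u + 3)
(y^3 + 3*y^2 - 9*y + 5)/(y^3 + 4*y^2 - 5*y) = (y - 1)/y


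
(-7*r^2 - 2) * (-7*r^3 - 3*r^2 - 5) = 49*r^5 + 21*r^4 + 14*r^3 + 41*r^2 + 10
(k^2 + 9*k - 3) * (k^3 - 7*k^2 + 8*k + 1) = k^5 + 2*k^4 - 58*k^3 + 94*k^2 - 15*k - 3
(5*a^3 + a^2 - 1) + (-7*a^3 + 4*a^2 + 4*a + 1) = -2*a^3 + 5*a^2 + 4*a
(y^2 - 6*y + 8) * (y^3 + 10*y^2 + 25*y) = y^5 + 4*y^4 - 27*y^3 - 70*y^2 + 200*y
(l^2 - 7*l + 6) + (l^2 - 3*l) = 2*l^2 - 10*l + 6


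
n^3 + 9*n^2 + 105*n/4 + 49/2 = (n + 2)*(n + 7/2)^2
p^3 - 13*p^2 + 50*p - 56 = (p - 7)*(p - 4)*(p - 2)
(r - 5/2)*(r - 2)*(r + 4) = r^3 - r^2/2 - 13*r + 20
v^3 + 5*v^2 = v^2*(v + 5)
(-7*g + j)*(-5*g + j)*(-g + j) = -35*g^3 + 47*g^2*j - 13*g*j^2 + j^3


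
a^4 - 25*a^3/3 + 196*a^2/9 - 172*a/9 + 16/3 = (a - 4)*(a - 3)*(a - 2/3)^2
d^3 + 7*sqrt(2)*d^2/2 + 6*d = d*(d + 3*sqrt(2)/2)*(d + 2*sqrt(2))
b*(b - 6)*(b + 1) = b^3 - 5*b^2 - 6*b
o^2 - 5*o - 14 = (o - 7)*(o + 2)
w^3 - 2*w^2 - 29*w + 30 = (w - 6)*(w - 1)*(w + 5)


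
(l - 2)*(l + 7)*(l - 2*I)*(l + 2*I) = l^4 + 5*l^3 - 10*l^2 + 20*l - 56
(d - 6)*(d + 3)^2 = d^3 - 27*d - 54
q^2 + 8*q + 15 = (q + 3)*(q + 5)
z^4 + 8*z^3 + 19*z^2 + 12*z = z*(z + 1)*(z + 3)*(z + 4)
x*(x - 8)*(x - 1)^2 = x^4 - 10*x^3 + 17*x^2 - 8*x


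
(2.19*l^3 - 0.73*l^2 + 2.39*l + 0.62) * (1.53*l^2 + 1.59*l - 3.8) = 3.3507*l^5 + 2.3652*l^4 - 5.826*l^3 + 7.5227*l^2 - 8.0962*l - 2.356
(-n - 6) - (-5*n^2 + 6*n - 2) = 5*n^2 - 7*n - 4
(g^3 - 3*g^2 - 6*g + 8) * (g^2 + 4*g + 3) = g^5 + g^4 - 15*g^3 - 25*g^2 + 14*g + 24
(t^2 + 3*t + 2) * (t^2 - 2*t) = t^4 + t^3 - 4*t^2 - 4*t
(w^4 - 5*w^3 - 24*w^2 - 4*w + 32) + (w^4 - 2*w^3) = 2*w^4 - 7*w^3 - 24*w^2 - 4*w + 32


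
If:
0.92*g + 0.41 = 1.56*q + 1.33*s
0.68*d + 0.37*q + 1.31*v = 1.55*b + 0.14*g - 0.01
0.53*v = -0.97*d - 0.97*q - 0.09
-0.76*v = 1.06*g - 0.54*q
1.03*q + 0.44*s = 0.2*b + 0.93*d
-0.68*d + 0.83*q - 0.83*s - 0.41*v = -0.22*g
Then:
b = -149.89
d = 97.70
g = 165.31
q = 20.30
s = 90.85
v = -216.14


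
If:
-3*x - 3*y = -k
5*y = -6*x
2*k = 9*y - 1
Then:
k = 1/16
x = -5/48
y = 1/8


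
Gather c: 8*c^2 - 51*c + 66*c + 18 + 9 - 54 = 8*c^2 + 15*c - 27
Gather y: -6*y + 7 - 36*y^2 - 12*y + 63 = -36*y^2 - 18*y + 70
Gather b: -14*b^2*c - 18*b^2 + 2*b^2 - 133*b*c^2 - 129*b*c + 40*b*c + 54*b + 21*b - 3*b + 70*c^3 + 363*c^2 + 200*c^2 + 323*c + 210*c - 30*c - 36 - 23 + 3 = b^2*(-14*c - 16) + b*(-133*c^2 - 89*c + 72) + 70*c^3 + 563*c^2 + 503*c - 56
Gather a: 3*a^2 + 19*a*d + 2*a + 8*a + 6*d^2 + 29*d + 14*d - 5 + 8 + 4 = 3*a^2 + a*(19*d + 10) + 6*d^2 + 43*d + 7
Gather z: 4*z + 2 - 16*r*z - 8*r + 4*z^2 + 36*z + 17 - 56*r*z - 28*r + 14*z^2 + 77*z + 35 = -36*r + 18*z^2 + z*(117 - 72*r) + 54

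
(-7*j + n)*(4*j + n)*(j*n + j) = -28*j^3*n - 28*j^3 - 3*j^2*n^2 - 3*j^2*n + j*n^3 + j*n^2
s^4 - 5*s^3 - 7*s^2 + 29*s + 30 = (s - 5)*(s - 3)*(s + 1)*(s + 2)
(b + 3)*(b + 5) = b^2 + 8*b + 15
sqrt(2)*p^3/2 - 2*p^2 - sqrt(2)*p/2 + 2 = (p - 1)*(p - 2*sqrt(2))*(sqrt(2)*p/2 + sqrt(2)/2)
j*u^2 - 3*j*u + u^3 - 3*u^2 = u*(j + u)*(u - 3)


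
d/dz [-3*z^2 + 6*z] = 6 - 6*z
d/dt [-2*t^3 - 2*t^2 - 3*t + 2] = -6*t^2 - 4*t - 3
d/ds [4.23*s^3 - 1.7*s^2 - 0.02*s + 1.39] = 12.69*s^2 - 3.4*s - 0.02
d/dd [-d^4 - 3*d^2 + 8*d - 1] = -4*d^3 - 6*d + 8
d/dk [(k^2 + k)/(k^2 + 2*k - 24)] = (k^2 - 48*k - 24)/(k^4 + 4*k^3 - 44*k^2 - 96*k + 576)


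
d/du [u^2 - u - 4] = 2*u - 1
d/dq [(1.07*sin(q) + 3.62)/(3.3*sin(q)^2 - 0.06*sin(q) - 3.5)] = (-23.892*sin(q) + 1.7655*cos(2*q) - 5.2933)*cos(q)/(-3.3*sin(q)^2 + 0.06*sin(q) + 3.5)^2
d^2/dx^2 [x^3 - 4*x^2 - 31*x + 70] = 6*x - 8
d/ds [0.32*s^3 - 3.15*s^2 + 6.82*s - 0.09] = 0.96*s^2 - 6.3*s + 6.82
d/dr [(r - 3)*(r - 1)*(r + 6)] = 3*r^2 + 4*r - 21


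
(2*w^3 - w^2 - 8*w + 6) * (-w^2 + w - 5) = -2*w^5 + 3*w^4 - 3*w^3 - 9*w^2 + 46*w - 30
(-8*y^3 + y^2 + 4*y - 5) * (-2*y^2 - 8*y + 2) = 16*y^5 + 62*y^4 - 32*y^3 - 20*y^2 + 48*y - 10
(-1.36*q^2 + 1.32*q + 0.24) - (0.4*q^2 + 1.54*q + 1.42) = -1.76*q^2 - 0.22*q - 1.18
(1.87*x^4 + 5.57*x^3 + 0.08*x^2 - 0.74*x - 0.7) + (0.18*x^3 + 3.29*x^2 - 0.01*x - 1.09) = 1.87*x^4 + 5.75*x^3 + 3.37*x^2 - 0.75*x - 1.79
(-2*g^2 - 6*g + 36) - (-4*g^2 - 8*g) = 2*g^2 + 2*g + 36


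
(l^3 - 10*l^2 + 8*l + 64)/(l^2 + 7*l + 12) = (l^3 - 10*l^2 + 8*l + 64)/(l^2 + 7*l + 12)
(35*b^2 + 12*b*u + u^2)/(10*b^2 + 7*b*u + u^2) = (7*b + u)/(2*b + u)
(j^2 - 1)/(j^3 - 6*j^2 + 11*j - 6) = (j + 1)/(j^2 - 5*j + 6)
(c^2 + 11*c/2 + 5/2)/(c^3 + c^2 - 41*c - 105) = (c + 1/2)/(c^2 - 4*c - 21)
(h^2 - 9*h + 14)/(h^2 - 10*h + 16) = (h - 7)/(h - 8)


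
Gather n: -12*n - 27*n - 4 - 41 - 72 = -39*n - 117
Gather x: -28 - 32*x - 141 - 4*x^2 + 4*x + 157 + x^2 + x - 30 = -3*x^2 - 27*x - 42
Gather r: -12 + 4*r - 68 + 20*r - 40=24*r - 120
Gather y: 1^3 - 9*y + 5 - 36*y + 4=10 - 45*y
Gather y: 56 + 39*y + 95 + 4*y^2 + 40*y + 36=4*y^2 + 79*y + 187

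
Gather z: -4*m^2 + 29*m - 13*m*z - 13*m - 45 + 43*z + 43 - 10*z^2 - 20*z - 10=-4*m^2 + 16*m - 10*z^2 + z*(23 - 13*m) - 12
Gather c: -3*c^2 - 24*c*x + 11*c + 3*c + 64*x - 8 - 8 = -3*c^2 + c*(14 - 24*x) + 64*x - 16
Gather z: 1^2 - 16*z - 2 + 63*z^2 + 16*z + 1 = 63*z^2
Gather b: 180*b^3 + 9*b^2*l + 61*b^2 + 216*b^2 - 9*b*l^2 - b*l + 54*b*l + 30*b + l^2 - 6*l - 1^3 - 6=180*b^3 + b^2*(9*l + 277) + b*(-9*l^2 + 53*l + 30) + l^2 - 6*l - 7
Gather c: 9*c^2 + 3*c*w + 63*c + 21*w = 9*c^2 + c*(3*w + 63) + 21*w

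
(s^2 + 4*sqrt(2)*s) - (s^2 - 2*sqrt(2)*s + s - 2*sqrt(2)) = -s + 6*sqrt(2)*s + 2*sqrt(2)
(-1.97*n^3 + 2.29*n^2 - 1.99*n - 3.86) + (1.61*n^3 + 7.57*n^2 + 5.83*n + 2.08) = -0.36*n^3 + 9.86*n^2 + 3.84*n - 1.78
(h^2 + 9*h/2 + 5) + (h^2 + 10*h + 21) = 2*h^2 + 29*h/2 + 26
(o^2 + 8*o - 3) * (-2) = -2*o^2 - 16*o + 6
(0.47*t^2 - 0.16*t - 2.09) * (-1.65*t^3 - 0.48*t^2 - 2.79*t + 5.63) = -0.7755*t^5 + 0.0384*t^4 + 2.214*t^3 + 4.0957*t^2 + 4.9303*t - 11.7667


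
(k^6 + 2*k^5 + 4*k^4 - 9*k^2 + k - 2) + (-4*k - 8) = k^6 + 2*k^5 + 4*k^4 - 9*k^2 - 3*k - 10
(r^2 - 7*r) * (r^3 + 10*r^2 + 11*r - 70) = r^5 + 3*r^4 - 59*r^3 - 147*r^2 + 490*r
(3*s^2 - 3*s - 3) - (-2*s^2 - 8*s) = 5*s^2 + 5*s - 3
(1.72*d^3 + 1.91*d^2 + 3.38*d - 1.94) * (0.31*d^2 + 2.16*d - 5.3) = 0.5332*d^5 + 4.3073*d^4 - 3.9426*d^3 - 3.4236*d^2 - 22.1044*d + 10.282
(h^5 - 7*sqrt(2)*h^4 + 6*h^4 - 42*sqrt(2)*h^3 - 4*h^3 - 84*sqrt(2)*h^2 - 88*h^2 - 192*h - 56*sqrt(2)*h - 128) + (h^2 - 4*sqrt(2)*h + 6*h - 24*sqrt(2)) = h^5 - 7*sqrt(2)*h^4 + 6*h^4 - 42*sqrt(2)*h^3 - 4*h^3 - 84*sqrt(2)*h^2 - 87*h^2 - 186*h - 60*sqrt(2)*h - 128 - 24*sqrt(2)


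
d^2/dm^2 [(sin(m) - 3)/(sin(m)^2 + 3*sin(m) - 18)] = (6*sin(m) + cos(m)^2 + 1)/(sin(m) + 6)^3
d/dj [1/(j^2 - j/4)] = 4*(1 - 8*j)/(j^2*(4*j - 1)^2)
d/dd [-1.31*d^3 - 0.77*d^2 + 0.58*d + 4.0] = -3.93*d^2 - 1.54*d + 0.58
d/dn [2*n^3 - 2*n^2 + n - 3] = 6*n^2 - 4*n + 1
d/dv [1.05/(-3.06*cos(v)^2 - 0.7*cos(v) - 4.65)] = -(6.426*cos(v) + 0.735)*sin(v)/(3.06*cos(v)^2 + 0.7*cos(v) + 4.65)^2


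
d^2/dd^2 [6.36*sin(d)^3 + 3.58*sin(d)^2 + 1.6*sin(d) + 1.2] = -6.37*sin(d) + 14.31*sin(3*d) + 7.16*cos(2*d)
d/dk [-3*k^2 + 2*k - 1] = 2 - 6*k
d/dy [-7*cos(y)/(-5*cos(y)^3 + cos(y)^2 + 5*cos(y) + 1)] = 7*(10*cos(y)^3 - cos(y)^2 + 1)*sin(y)/(5*sin(y)^2*cos(y) - sin(y)^2 + 2)^2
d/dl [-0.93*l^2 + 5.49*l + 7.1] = 5.49 - 1.86*l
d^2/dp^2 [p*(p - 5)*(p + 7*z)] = 6*p + 14*z - 10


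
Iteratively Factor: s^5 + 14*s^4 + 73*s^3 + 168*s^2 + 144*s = (s)*(s^4 + 14*s^3 + 73*s^2 + 168*s + 144) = s*(s + 3)*(s^3 + 11*s^2 + 40*s + 48) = s*(s + 3)^2*(s^2 + 8*s + 16) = s*(s + 3)^2*(s + 4)*(s + 4)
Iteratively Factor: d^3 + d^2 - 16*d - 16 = (d + 4)*(d^2 - 3*d - 4) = (d - 4)*(d + 4)*(d + 1)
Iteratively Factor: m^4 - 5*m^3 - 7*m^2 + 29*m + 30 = (m - 3)*(m^3 - 2*m^2 - 13*m - 10) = (m - 3)*(m + 2)*(m^2 - 4*m - 5) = (m - 5)*(m - 3)*(m + 2)*(m + 1)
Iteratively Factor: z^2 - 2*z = (z - 2)*(z)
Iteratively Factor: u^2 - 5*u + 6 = (u - 2)*(u - 3)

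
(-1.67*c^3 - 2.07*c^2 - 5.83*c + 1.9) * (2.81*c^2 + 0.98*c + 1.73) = -4.6927*c^5 - 7.4533*c^4 - 21.3*c^3 - 3.9555*c^2 - 8.2239*c + 3.287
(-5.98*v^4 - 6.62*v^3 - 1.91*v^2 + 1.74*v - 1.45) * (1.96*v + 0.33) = -11.7208*v^5 - 14.9486*v^4 - 5.9282*v^3 + 2.7801*v^2 - 2.2678*v - 0.4785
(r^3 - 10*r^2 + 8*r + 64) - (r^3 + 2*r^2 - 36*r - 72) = -12*r^2 + 44*r + 136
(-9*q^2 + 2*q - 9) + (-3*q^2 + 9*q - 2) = -12*q^2 + 11*q - 11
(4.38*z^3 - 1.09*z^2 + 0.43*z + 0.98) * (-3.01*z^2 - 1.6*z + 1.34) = -13.1838*z^5 - 3.7271*z^4 + 6.3189*z^3 - 5.0984*z^2 - 0.9918*z + 1.3132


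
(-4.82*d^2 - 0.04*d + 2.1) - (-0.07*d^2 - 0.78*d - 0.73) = -4.75*d^2 + 0.74*d + 2.83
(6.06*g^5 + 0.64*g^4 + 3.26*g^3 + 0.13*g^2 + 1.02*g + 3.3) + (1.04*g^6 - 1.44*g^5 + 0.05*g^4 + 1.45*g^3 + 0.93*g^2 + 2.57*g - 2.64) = 1.04*g^6 + 4.62*g^5 + 0.69*g^4 + 4.71*g^3 + 1.06*g^2 + 3.59*g + 0.66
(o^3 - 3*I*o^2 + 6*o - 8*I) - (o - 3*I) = o^3 - 3*I*o^2 + 5*o - 5*I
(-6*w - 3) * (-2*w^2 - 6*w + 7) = 12*w^3 + 42*w^2 - 24*w - 21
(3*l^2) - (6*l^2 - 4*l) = -3*l^2 + 4*l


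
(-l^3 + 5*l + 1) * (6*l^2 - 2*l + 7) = -6*l^5 + 2*l^4 + 23*l^3 - 4*l^2 + 33*l + 7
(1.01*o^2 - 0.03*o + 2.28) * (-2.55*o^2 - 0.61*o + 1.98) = -2.5755*o^4 - 0.5396*o^3 - 3.7959*o^2 - 1.4502*o + 4.5144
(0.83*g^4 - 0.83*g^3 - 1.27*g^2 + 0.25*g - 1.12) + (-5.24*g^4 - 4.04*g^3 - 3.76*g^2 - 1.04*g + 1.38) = -4.41*g^4 - 4.87*g^3 - 5.03*g^2 - 0.79*g + 0.26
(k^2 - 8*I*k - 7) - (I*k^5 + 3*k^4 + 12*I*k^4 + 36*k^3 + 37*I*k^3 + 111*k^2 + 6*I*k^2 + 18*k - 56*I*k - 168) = -I*k^5 - 3*k^4 - 12*I*k^4 - 36*k^3 - 37*I*k^3 - 110*k^2 - 6*I*k^2 - 18*k + 48*I*k + 161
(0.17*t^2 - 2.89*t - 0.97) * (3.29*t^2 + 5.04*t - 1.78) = 0.5593*t^4 - 8.6513*t^3 - 18.0595*t^2 + 0.255400000000001*t + 1.7266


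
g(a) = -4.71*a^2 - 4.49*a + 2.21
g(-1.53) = -1.95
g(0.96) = -6.44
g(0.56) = -1.78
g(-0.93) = 2.31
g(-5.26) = -104.49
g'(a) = -9.42*a - 4.49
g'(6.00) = -61.01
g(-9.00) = -338.89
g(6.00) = -194.29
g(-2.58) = -17.56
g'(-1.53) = 9.92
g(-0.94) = 2.27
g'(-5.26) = 45.06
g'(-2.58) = 19.81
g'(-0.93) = 4.27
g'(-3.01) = 23.86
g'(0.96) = -13.53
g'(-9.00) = 80.29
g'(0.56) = -9.77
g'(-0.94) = 4.36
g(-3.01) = -26.95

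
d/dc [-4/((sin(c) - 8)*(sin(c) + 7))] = 4*(sin(2*c) - cos(c))/((sin(c) - 8)^2*(sin(c) + 7)^2)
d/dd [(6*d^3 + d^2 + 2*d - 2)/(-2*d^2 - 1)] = 2*(-6*d^4 - 7*d^2 - 5*d - 1)/(4*d^4 + 4*d^2 + 1)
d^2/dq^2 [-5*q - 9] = 0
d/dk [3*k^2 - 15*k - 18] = 6*k - 15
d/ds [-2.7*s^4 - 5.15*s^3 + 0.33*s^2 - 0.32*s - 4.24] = -10.8*s^3 - 15.45*s^2 + 0.66*s - 0.32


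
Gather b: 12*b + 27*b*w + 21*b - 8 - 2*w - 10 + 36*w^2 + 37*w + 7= b*(27*w + 33) + 36*w^2 + 35*w - 11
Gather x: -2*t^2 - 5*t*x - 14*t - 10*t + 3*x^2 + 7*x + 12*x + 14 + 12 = -2*t^2 - 24*t + 3*x^2 + x*(19 - 5*t) + 26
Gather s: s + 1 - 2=s - 1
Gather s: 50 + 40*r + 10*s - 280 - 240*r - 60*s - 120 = -200*r - 50*s - 350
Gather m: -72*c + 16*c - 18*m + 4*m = -56*c - 14*m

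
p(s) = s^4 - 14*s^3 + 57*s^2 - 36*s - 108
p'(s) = 4*s^3 - 42*s^2 + 114*s - 36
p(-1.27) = 60.93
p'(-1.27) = -256.72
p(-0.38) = -85.30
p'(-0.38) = -85.60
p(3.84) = 18.97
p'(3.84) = 8.94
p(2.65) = -14.34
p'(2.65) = 45.59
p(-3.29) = 1243.13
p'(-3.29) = -1008.12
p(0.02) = -108.70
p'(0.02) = -33.74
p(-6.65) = 8724.83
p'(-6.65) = -3827.76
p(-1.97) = 306.23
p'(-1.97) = -454.16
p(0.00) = -108.00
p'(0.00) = -36.00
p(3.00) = 0.00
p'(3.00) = 36.00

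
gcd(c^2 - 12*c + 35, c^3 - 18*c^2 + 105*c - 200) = c - 5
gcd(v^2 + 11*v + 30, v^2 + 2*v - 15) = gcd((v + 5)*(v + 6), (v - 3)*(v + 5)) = v + 5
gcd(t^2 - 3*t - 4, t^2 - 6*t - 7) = t + 1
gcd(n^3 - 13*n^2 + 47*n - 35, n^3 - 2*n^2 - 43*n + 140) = n - 5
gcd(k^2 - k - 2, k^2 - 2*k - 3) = k + 1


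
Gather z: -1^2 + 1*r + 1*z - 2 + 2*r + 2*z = 3*r + 3*z - 3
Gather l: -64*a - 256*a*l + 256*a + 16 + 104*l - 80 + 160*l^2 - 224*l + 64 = 192*a + 160*l^2 + l*(-256*a - 120)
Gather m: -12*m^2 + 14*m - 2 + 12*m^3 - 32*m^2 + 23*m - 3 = 12*m^3 - 44*m^2 + 37*m - 5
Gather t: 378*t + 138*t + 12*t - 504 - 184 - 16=528*t - 704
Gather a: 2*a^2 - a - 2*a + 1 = 2*a^2 - 3*a + 1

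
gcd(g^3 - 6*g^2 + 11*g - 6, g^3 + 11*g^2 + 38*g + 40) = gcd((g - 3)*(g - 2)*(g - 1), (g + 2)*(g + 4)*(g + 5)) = 1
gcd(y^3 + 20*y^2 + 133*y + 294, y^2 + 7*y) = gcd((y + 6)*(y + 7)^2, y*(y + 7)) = y + 7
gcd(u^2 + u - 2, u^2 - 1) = u - 1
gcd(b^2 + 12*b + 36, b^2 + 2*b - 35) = 1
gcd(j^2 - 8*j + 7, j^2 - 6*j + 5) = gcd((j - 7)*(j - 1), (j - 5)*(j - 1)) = j - 1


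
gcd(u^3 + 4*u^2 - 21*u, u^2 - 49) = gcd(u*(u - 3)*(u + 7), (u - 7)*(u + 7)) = u + 7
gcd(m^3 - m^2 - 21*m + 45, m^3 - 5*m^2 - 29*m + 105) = m^2 + 2*m - 15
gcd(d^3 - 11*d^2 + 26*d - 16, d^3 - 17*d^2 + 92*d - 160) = d - 8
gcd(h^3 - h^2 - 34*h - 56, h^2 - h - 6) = h + 2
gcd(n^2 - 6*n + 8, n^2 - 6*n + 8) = n^2 - 6*n + 8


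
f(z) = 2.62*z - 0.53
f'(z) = 2.62000000000000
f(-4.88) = -13.32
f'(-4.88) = 2.62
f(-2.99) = -8.36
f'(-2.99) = 2.62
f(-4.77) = -13.03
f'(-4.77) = 2.62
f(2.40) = 5.76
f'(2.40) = 2.62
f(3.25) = 7.98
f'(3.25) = 2.62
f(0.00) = -0.53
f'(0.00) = 2.62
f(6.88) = 17.50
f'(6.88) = 2.62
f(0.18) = -0.06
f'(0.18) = 2.62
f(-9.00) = -24.11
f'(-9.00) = 2.62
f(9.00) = 23.05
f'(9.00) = 2.62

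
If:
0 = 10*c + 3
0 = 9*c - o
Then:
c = -3/10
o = -27/10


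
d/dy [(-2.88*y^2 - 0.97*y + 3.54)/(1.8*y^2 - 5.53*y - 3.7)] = (17.6724*y^2 + 8.568*y + 23.1652)/(3.24*y^4 - 19.908*y^3 + 17.2609*y^2 + 40.922*y + 13.69)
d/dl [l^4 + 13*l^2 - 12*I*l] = 4*l^3 + 26*l - 12*I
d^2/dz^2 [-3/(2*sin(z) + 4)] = 3*(sin(z)^2 - 2*sin(z) - 2)/(2*(sin(z) + 2)^3)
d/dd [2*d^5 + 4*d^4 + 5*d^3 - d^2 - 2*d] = 10*d^4 + 16*d^3 + 15*d^2 - 2*d - 2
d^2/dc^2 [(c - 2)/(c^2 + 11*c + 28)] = 2*((c - 2)*(2*c + 11)^2 - 3*(c + 3)*(c^2 + 11*c + 28))/(c^2 + 11*c + 28)^3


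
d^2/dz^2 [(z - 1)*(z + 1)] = 2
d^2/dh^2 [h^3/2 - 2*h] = 3*h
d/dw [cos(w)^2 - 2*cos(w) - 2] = 2*(1 - cos(w))*sin(w)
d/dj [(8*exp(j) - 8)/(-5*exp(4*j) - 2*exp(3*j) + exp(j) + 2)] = 8*(-(1 - exp(j))*(20*exp(3*j) + 6*exp(2*j) - 1) - 5*exp(4*j) - 2*exp(3*j) + exp(j) + 2)*exp(j)/(5*exp(4*j) + 2*exp(3*j) - exp(j) - 2)^2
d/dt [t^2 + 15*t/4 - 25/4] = 2*t + 15/4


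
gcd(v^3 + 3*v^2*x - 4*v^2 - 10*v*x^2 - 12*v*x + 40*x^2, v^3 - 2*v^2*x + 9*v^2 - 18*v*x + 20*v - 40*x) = -v + 2*x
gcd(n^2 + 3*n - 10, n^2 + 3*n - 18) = 1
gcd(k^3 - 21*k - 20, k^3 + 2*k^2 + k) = k + 1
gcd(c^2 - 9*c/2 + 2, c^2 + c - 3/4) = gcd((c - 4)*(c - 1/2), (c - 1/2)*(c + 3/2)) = c - 1/2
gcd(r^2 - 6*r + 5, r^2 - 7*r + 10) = r - 5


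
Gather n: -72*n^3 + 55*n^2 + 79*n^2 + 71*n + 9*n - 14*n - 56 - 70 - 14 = -72*n^3 + 134*n^2 + 66*n - 140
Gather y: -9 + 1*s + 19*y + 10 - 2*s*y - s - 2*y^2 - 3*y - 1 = -2*y^2 + y*(16 - 2*s)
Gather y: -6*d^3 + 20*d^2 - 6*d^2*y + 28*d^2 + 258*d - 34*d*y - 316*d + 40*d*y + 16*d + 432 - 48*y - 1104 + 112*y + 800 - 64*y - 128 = -6*d^3 + 48*d^2 - 42*d + y*(-6*d^2 + 6*d)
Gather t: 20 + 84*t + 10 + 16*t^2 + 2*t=16*t^2 + 86*t + 30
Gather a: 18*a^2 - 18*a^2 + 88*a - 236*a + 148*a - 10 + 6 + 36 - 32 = 0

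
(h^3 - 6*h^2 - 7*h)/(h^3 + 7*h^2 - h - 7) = h*(h - 7)/(h^2 + 6*h - 7)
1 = 1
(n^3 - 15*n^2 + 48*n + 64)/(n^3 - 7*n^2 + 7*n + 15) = (n^2 - 16*n + 64)/(n^2 - 8*n + 15)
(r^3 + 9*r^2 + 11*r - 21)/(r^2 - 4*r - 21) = (r^2 + 6*r - 7)/(r - 7)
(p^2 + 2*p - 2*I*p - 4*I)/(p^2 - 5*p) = (p^2 + 2*p*(1 - I) - 4*I)/(p*(p - 5))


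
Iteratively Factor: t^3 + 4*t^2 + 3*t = (t + 3)*(t^2 + t) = t*(t + 3)*(t + 1)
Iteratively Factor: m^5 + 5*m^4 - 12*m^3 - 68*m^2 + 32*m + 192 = (m + 4)*(m^4 + m^3 - 16*m^2 - 4*m + 48) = (m + 2)*(m + 4)*(m^3 - m^2 - 14*m + 24) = (m - 2)*(m + 2)*(m + 4)*(m^2 + m - 12) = (m - 3)*(m - 2)*(m + 2)*(m + 4)*(m + 4)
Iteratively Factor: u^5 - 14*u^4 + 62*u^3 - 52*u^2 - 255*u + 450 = (u - 5)*(u^4 - 9*u^3 + 17*u^2 + 33*u - 90) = (u - 5)*(u + 2)*(u^3 - 11*u^2 + 39*u - 45) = (u - 5)*(u - 3)*(u + 2)*(u^2 - 8*u + 15) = (u - 5)*(u - 3)^2*(u + 2)*(u - 5)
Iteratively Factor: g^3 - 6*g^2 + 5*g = (g - 5)*(g^2 - g) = (g - 5)*(g - 1)*(g)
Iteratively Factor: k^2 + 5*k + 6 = (k + 2)*(k + 3)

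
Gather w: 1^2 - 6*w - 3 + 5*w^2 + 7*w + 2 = 5*w^2 + w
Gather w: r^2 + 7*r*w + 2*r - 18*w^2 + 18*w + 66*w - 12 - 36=r^2 + 2*r - 18*w^2 + w*(7*r + 84) - 48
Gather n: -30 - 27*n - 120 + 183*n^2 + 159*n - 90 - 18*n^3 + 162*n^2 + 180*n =-18*n^3 + 345*n^2 + 312*n - 240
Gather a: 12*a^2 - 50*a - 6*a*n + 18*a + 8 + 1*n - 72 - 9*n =12*a^2 + a*(-6*n - 32) - 8*n - 64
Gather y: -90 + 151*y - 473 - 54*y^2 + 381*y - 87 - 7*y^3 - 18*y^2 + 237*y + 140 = -7*y^3 - 72*y^2 + 769*y - 510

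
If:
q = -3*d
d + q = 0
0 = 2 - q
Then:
No Solution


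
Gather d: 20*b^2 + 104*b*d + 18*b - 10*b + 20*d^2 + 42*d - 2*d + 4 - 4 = 20*b^2 + 8*b + 20*d^2 + d*(104*b + 40)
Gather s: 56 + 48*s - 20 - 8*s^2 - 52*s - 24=-8*s^2 - 4*s + 12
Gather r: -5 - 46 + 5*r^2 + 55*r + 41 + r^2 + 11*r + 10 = 6*r^2 + 66*r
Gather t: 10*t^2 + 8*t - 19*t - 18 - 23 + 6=10*t^2 - 11*t - 35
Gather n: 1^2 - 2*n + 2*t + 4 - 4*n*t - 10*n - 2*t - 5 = n*(-4*t - 12)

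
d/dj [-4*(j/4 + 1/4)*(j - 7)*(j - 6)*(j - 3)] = -4*j^3 + 45*j^2 - 130*j + 45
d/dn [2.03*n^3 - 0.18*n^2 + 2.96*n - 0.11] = 6.09*n^2 - 0.36*n + 2.96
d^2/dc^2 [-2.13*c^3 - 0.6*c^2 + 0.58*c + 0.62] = -12.78*c - 1.2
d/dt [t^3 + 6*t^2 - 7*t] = 3*t^2 + 12*t - 7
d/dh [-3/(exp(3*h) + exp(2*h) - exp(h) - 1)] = (9*exp(2*h) + 6*exp(h) - 3)*exp(h)/(exp(3*h) + exp(2*h) - exp(h) - 1)^2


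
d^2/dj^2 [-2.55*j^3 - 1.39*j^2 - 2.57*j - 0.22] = -15.3*j - 2.78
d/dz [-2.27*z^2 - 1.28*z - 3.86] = -4.54*z - 1.28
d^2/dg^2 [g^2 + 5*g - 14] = 2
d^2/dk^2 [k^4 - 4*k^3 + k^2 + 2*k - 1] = 12*k^2 - 24*k + 2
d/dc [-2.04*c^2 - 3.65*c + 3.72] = -4.08*c - 3.65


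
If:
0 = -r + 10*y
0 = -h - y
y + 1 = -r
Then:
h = 1/11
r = -10/11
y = -1/11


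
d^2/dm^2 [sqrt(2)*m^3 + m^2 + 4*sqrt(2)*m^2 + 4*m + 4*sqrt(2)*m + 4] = 6*sqrt(2)*m + 2 + 8*sqrt(2)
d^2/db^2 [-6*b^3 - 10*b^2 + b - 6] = -36*b - 20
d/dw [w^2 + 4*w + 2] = 2*w + 4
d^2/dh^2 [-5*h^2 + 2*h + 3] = -10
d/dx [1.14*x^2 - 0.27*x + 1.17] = 2.28*x - 0.27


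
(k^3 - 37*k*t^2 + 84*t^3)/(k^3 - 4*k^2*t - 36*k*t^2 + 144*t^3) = (-k^2 - 4*k*t + 21*t^2)/(-k^2 + 36*t^2)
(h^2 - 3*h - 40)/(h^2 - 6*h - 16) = (h + 5)/(h + 2)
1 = 1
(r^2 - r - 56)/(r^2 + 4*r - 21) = (r - 8)/(r - 3)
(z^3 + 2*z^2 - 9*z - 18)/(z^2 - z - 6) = z + 3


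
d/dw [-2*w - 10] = -2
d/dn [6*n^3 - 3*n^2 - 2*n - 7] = 18*n^2 - 6*n - 2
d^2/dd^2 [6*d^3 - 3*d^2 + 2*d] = 36*d - 6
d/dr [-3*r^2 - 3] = -6*r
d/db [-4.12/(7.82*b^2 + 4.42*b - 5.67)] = (64.4368*b + 18.2104)/(7.82*b^2 + 4.42*b - 5.67)^2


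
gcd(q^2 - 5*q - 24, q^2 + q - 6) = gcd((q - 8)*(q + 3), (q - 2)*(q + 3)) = q + 3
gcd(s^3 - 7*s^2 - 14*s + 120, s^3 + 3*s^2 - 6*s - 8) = s + 4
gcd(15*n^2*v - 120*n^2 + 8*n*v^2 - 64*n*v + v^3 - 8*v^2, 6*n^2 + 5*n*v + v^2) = 3*n + v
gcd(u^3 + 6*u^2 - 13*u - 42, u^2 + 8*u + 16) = 1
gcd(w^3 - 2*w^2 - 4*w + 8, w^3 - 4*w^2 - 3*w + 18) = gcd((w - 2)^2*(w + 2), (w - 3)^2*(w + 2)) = w + 2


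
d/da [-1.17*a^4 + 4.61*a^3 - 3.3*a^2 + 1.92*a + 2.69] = -4.68*a^3 + 13.83*a^2 - 6.6*a + 1.92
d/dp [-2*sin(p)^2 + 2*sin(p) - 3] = -2*sin(2*p) + 2*cos(p)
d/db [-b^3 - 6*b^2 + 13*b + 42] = -3*b^2 - 12*b + 13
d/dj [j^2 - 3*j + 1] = 2*j - 3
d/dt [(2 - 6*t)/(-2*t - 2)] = 4/(t + 1)^2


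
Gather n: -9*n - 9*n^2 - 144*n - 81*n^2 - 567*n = -90*n^2 - 720*n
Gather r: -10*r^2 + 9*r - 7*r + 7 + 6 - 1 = -10*r^2 + 2*r + 12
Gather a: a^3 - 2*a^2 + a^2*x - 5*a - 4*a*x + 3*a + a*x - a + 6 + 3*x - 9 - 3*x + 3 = a^3 + a^2*(x - 2) + a*(-3*x - 3)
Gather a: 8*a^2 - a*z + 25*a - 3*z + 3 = 8*a^2 + a*(25 - z) - 3*z + 3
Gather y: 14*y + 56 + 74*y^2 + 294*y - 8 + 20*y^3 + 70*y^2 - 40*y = 20*y^3 + 144*y^2 + 268*y + 48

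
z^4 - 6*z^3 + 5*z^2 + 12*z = z*(z - 4)*(z - 3)*(z + 1)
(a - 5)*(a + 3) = a^2 - 2*a - 15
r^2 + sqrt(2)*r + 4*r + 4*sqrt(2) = (r + 4)*(r + sqrt(2))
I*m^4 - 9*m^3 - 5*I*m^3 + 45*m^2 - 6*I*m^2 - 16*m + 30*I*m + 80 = (m - 5)*(m + 2*I)*(m + 8*I)*(I*m + 1)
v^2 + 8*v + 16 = (v + 4)^2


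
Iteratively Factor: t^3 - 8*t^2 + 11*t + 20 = (t + 1)*(t^2 - 9*t + 20) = (t - 5)*(t + 1)*(t - 4)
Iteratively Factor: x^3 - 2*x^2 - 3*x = (x)*(x^2 - 2*x - 3) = x*(x - 3)*(x + 1)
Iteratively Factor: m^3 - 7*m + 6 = (m - 1)*(m^2 + m - 6) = (m - 2)*(m - 1)*(m + 3)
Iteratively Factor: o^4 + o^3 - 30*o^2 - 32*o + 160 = (o - 5)*(o^3 + 6*o^2 - 32) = (o - 5)*(o + 4)*(o^2 + 2*o - 8) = (o - 5)*(o - 2)*(o + 4)*(o + 4)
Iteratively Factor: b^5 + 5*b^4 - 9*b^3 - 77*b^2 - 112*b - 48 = (b + 1)*(b^4 + 4*b^3 - 13*b^2 - 64*b - 48) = (b - 4)*(b + 1)*(b^3 + 8*b^2 + 19*b + 12) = (b - 4)*(b + 1)*(b + 3)*(b^2 + 5*b + 4) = (b - 4)*(b + 1)^2*(b + 3)*(b + 4)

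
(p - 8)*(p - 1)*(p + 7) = p^3 - 2*p^2 - 55*p + 56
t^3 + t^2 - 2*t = t*(t - 1)*(t + 2)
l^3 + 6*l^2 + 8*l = l*(l + 2)*(l + 4)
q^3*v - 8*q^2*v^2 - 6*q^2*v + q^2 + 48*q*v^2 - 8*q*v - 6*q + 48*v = (q - 6)*(q - 8*v)*(q*v + 1)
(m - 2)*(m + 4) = m^2 + 2*m - 8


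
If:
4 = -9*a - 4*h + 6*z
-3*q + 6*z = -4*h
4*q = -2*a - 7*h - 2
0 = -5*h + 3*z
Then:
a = -344/729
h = -10/243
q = -140/729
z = -50/729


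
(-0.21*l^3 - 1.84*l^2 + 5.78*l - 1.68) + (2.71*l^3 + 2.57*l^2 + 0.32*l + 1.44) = 2.5*l^3 + 0.73*l^2 + 6.1*l - 0.24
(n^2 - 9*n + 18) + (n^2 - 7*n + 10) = 2*n^2 - 16*n + 28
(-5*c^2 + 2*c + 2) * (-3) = 15*c^2 - 6*c - 6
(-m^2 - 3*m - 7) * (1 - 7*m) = 7*m^3 + 20*m^2 + 46*m - 7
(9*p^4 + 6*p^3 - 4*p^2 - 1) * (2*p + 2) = 18*p^5 + 30*p^4 + 4*p^3 - 8*p^2 - 2*p - 2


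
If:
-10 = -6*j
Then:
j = 5/3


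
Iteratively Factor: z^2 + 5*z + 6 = (z + 2)*(z + 3)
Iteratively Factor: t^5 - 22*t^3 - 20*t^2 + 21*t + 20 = (t + 4)*(t^4 - 4*t^3 - 6*t^2 + 4*t + 5) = (t + 1)*(t + 4)*(t^3 - 5*t^2 - t + 5) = (t - 1)*(t + 1)*(t + 4)*(t^2 - 4*t - 5) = (t - 5)*(t - 1)*(t + 1)*(t + 4)*(t + 1)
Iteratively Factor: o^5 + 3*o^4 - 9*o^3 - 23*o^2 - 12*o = (o + 4)*(o^4 - o^3 - 5*o^2 - 3*o) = o*(o + 4)*(o^3 - o^2 - 5*o - 3) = o*(o + 1)*(o + 4)*(o^2 - 2*o - 3) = o*(o + 1)^2*(o + 4)*(o - 3)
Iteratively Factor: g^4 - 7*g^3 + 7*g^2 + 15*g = (g + 1)*(g^3 - 8*g^2 + 15*g) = g*(g + 1)*(g^2 - 8*g + 15) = g*(g - 5)*(g + 1)*(g - 3)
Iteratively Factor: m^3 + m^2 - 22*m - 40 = (m + 4)*(m^2 - 3*m - 10) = (m - 5)*(m + 4)*(m + 2)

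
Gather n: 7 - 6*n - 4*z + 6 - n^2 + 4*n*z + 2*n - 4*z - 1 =-n^2 + n*(4*z - 4) - 8*z + 12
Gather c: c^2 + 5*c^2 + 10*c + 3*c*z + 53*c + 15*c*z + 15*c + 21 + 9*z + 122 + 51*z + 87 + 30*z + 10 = 6*c^2 + c*(18*z + 78) + 90*z + 240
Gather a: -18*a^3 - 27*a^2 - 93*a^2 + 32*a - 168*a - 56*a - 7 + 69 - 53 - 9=-18*a^3 - 120*a^2 - 192*a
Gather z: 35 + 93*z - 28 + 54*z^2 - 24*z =54*z^2 + 69*z + 7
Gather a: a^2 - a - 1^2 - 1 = a^2 - a - 2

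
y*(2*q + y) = 2*q*y + y^2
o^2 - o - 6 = (o - 3)*(o + 2)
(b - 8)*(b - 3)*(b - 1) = b^3 - 12*b^2 + 35*b - 24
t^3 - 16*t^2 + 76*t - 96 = (t - 8)*(t - 6)*(t - 2)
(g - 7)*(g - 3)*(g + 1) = g^3 - 9*g^2 + 11*g + 21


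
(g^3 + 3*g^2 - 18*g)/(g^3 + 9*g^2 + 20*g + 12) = g*(g - 3)/(g^2 + 3*g + 2)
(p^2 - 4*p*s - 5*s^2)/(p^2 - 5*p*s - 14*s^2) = (-p^2 + 4*p*s + 5*s^2)/(-p^2 + 5*p*s + 14*s^2)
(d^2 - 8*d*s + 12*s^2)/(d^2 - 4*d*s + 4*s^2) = (-d + 6*s)/(-d + 2*s)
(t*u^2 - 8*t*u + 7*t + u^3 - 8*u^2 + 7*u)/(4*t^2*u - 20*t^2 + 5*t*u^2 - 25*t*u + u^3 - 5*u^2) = (u^2 - 8*u + 7)/(4*t*u - 20*t + u^2 - 5*u)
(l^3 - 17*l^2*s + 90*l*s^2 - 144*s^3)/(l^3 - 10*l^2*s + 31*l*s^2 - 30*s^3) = (l^2 - 14*l*s + 48*s^2)/(l^2 - 7*l*s + 10*s^2)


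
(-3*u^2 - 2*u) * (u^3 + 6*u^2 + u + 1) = -3*u^5 - 20*u^4 - 15*u^3 - 5*u^2 - 2*u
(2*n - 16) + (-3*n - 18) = -n - 34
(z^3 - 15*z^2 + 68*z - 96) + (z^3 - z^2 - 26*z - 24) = 2*z^3 - 16*z^2 + 42*z - 120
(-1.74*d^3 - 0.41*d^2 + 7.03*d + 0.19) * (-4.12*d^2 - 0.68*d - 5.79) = 7.1688*d^5 + 2.8724*d^4 - 18.6102*d^3 - 3.1893*d^2 - 40.8329*d - 1.1001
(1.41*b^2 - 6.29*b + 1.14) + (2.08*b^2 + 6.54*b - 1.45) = 3.49*b^2 + 0.25*b - 0.31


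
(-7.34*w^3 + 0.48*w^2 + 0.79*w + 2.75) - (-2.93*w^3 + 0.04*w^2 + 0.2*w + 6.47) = -4.41*w^3 + 0.44*w^2 + 0.59*w - 3.72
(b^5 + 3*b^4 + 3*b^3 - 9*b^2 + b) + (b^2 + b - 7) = b^5 + 3*b^4 + 3*b^3 - 8*b^2 + 2*b - 7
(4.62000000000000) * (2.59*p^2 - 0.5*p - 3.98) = 11.9658*p^2 - 2.31*p - 18.3876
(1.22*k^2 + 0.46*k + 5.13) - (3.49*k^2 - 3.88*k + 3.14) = -2.27*k^2 + 4.34*k + 1.99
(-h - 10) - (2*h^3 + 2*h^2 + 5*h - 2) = -2*h^3 - 2*h^2 - 6*h - 8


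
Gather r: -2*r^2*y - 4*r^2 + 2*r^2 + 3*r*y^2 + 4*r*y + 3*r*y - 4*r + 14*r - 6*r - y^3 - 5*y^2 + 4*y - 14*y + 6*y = r^2*(-2*y - 2) + r*(3*y^2 + 7*y + 4) - y^3 - 5*y^2 - 4*y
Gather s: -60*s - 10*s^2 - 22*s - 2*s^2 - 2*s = -12*s^2 - 84*s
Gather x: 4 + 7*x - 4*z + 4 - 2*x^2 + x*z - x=-2*x^2 + x*(z + 6) - 4*z + 8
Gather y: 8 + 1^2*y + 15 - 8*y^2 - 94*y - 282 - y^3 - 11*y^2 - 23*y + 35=-y^3 - 19*y^2 - 116*y - 224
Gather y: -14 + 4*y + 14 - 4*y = 0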